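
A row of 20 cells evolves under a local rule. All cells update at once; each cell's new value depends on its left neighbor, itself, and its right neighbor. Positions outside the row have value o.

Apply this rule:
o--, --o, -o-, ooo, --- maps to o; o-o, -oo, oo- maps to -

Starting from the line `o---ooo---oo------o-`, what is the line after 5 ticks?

-ooo-o-ooo--ooooooo-
--o--o--o-oo-ooooo--
ooooooooo-----ooo-oo
oooooooo-ooooo-o---o
ooooooo---ooo--oooo-

ooooooo---ooo--oooo-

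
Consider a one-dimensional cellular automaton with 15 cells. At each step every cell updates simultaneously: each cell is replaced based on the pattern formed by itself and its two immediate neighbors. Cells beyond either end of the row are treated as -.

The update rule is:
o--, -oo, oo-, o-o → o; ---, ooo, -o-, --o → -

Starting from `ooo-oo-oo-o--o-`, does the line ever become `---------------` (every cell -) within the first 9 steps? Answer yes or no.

o-oooooooo-o--o
-oo------oo-o--
-ooo-----ooo-o-
-o-oo----o-oo-o
--oooo----oooo-
--o--oo---o--oo
---o-ooo---o-oo
----oo-oo---ooo
----oooooo--o-o
step 9 is ----oooooo--o-o, still not uniform -

no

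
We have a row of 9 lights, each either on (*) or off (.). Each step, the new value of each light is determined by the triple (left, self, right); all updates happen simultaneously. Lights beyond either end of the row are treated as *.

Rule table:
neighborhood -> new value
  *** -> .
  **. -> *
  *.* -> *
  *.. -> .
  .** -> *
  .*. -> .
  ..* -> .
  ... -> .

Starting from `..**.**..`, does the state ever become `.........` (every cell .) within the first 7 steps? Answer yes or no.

step 1: ..*****..
step 2: ..*...*..
step 3: .........
all cells are . at step 3

yes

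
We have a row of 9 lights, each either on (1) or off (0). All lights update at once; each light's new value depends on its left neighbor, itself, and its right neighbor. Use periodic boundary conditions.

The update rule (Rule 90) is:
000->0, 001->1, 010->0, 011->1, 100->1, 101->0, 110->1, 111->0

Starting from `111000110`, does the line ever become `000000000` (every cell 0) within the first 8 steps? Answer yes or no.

101101110
001101010
011100001
010110010
100111101
111100101
000111001
101101110
step 8 is 101101110, still not uniform 0

no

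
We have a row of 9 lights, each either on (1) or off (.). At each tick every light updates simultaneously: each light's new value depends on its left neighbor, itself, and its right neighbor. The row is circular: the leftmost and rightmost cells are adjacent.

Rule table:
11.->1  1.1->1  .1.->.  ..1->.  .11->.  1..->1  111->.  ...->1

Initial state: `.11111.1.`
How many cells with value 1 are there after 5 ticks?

.....11.1
1111..11.
...11..11
11..11..1
.11..11..
count of 1: 4

4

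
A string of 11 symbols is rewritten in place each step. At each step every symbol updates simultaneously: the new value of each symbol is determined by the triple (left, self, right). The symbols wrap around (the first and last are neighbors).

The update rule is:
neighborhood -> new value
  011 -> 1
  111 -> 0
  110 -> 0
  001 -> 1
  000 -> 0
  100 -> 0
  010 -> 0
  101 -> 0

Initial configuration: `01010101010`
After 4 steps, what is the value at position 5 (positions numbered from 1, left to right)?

0

10000000000
00000000001
00000000010
00000000100
position 5 holds 0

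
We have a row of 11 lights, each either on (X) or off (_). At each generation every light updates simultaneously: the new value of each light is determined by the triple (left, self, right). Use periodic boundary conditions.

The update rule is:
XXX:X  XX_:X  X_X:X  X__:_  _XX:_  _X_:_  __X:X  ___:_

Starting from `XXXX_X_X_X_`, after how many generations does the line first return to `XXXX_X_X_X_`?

generation 1: _XXXX_X_X_X
generation 2: X_XXXX_X_X_
generation 3: _X_XXXX_X_X
generation 4: X_X_XXXX_X_
generation 5: _X_X_XXXX_X
generation 6: X_X_X_XXXX_
generation 7: _X_X_X_XXXX
generation 8: X_X_X_X_XXX
generation 9: XX_X_X_X_XX
generation 10: XXX_X_X_X_X
generation 11: XXXX_X_X_X_

11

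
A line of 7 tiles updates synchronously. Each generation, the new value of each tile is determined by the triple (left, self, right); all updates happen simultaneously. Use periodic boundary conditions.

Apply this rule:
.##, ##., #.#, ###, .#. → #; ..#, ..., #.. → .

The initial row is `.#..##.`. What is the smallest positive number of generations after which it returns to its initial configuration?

.#..##.

1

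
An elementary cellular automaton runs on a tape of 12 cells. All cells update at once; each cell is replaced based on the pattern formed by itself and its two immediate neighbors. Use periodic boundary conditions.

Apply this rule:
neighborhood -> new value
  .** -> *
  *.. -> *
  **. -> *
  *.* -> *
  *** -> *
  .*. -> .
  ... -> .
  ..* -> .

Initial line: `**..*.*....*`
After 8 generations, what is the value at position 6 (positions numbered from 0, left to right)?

***..*.*...*
****..*.*..*
*****..*.*.*
******..*.**
*******..***
********.***
************
************
position 6 holds *

*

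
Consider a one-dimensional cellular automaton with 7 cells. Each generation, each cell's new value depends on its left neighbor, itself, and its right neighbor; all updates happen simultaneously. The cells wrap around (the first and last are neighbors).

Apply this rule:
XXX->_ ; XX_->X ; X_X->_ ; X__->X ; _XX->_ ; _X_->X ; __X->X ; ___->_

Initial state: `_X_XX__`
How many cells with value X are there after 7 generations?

3

XX__XX_
_XXX_X_
X__X_XX
XXXX___
___XX_X
X_X_X_X
X_X_X__
count of X: 3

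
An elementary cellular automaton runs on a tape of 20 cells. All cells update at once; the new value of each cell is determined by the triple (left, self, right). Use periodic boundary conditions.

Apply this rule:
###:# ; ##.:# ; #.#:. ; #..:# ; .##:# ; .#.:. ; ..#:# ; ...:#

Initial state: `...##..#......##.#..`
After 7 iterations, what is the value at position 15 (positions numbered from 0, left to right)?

#

iteration 1: #######.########..##
iteration 2: #######.############
iteration 3: #######.############  (fixed point — unchanged through iteration 7)
position 15 holds #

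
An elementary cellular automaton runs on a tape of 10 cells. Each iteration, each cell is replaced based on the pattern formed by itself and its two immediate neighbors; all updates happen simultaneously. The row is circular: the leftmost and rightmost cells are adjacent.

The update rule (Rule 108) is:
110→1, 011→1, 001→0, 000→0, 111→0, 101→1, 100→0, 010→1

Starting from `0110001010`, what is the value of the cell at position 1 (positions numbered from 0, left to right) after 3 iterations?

1

iteration 1: 0110001110
iteration 2: 0110001010  (repeats iteration 0; period 2)
iteration 3: 0110001110
position 1 holds 1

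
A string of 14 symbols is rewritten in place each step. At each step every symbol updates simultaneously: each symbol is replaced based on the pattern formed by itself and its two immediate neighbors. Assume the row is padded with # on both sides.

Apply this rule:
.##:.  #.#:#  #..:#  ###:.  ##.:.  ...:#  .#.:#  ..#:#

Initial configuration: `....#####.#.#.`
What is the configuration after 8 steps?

step 1: ####.....#####
step 2: ....#####.....
step 3: ####.....#####  (repeats step 1; period 2)
step 8: ....#####.....

....#####.....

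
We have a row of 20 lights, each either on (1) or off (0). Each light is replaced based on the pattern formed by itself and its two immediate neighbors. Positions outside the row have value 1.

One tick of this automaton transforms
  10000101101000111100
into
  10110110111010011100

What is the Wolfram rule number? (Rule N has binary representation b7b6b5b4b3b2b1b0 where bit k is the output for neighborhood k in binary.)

229

position 15: 111 → 1  (bit 7 = 1)
position 0: 110 → 1  (bit 6 = 1)
position 6: 101 → 1  (bit 5 = 1)
position 1: 100 → 0  (bit 4 = 0)
position 7: 011 → 0  (bit 3 = 0)
position 5: 010 → 1  (bit 2 = 1)
position 4: 001 → 0  (bit 1 = 0)
position 2: 000 → 1  (bit 0 = 1)
bits b7..b0 = 11100101 = 229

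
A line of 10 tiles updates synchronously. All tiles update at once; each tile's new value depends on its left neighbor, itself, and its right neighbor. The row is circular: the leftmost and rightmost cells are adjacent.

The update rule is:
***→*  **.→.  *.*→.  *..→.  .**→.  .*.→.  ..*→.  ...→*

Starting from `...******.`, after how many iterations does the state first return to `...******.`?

6

iteration 1: **..****..
iteration 2: .....**...
iteration 3: ****....**
iteration 4: ***..**..*
iteration 5: **........
iteration 6: ...******.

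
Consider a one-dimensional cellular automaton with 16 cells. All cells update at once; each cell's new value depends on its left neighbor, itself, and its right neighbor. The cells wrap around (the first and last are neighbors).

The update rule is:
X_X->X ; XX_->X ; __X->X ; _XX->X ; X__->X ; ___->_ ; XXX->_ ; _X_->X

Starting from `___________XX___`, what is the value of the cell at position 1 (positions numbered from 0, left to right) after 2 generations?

__________XXXX__
_________XX__XX_
position 1 holds _

_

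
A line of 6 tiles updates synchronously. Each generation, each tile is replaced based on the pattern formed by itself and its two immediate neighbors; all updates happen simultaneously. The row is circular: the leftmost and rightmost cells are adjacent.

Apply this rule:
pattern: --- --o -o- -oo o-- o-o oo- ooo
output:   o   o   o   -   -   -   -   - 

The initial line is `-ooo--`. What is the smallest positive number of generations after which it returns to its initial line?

o----o
--ooo-
oo----
---ooo
-oo---
o---oo
--oo--
oo---o
---oo-
ooo---
----oo
-ooo--

12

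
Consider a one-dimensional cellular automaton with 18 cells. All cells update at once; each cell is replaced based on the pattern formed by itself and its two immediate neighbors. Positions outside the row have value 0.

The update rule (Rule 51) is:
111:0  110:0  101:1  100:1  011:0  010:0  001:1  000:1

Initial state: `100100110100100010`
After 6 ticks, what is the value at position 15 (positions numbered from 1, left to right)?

tick 1: 011011001011011101
tick 2: 100100110100100010  (repeats tick 0; period 2)
tick 6: 100100110100100010
position 15 holds 0

0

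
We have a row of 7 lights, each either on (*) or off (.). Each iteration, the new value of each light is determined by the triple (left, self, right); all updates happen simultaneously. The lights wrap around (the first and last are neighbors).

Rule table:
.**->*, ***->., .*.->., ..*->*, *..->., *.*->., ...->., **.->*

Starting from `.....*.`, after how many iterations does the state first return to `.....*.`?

7

....*..
...*...
..*....
.*.....
*......
......*
.....*.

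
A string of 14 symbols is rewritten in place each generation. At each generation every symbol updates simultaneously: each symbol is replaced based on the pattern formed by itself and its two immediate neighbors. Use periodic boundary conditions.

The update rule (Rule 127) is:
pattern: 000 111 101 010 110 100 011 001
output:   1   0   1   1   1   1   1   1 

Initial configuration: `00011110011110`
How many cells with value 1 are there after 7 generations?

10

11110011110011
00011110011110  (repeats generation 0; period 2)
generation 7: 11110011110011
count of 1: 10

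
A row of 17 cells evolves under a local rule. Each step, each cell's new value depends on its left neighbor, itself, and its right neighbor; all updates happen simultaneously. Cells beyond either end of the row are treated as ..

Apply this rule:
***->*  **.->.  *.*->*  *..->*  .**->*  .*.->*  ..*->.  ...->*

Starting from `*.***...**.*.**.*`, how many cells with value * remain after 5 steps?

****.**.*.****.**
***.**.******.**.
**.**.******.**.*
*.**.******.**.**
***.******.**.**.
count of *: 13

13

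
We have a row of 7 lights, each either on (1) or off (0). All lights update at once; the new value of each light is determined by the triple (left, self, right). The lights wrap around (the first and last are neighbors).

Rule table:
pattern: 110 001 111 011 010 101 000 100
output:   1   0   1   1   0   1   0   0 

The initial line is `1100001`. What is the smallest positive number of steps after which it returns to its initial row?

1

1100001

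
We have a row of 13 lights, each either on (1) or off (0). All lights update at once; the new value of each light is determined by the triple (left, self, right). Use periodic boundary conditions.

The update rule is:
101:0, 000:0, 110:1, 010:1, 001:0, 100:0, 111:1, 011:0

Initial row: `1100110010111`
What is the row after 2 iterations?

iteration 1: 1100010010011
iteration 2: 1100010010001

1100010010001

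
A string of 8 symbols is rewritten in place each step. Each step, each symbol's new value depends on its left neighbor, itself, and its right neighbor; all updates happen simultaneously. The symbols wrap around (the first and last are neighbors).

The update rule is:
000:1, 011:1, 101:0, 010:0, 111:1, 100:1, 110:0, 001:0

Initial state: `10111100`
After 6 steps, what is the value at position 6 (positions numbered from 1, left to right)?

00111010
10110001
00101101
10001000
01100110
01010101
position 6 holds 1

1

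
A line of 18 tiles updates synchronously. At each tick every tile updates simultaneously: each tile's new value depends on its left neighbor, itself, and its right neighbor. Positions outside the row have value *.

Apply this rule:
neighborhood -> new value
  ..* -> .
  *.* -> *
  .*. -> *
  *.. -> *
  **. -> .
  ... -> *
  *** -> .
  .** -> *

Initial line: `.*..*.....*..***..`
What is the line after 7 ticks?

***.*****.**.*..*.
...**....**.***.**
**.*.***.*.**..**.
..****..****.*.*.*
*.*...*.*...******
.****.*****.*.....
**...**....******.

**...**....******.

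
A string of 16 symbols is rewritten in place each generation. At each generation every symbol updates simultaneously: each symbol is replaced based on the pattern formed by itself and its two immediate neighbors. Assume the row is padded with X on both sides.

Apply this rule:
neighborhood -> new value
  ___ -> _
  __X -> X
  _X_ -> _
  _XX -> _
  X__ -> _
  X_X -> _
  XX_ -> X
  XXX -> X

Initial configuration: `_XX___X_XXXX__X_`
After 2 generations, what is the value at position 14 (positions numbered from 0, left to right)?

__X__X___XXX_X__
_X__X___X_XX___X
position 14 holds _

_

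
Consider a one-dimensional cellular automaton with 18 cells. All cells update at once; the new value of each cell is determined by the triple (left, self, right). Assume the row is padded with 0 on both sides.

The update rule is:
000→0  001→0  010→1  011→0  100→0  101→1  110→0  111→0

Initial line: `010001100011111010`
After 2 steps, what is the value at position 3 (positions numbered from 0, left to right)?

010000000000000110
010000000000000000
position 3 holds 0

0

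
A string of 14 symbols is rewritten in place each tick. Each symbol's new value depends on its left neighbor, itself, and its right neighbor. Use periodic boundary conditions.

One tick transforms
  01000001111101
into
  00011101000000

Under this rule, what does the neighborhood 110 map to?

At position 11 the neighborhood is 110; the next row has 0 there.

0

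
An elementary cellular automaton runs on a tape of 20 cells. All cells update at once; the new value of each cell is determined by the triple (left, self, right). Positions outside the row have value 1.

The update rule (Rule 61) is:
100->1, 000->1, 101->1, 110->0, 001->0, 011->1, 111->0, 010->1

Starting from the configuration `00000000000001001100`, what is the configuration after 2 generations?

00000000000011011111

generation 1: 11111111111101101010
generation 2: 00000000000011011111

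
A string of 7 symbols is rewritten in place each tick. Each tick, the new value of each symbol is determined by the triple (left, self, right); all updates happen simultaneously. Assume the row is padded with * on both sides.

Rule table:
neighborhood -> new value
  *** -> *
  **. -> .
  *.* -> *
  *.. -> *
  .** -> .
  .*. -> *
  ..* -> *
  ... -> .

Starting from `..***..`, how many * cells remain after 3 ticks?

3

tick 1: **.*.**
tick 2: *.***.*
tick 3: .*.*.*.
count of *: 3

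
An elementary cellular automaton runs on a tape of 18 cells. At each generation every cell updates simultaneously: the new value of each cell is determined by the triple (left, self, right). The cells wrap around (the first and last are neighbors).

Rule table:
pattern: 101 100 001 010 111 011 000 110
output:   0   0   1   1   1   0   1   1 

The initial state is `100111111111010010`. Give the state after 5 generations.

101011111111010110
101001111111010010
101010111111010110
101010011111010010
101010101111010110

101010101111010110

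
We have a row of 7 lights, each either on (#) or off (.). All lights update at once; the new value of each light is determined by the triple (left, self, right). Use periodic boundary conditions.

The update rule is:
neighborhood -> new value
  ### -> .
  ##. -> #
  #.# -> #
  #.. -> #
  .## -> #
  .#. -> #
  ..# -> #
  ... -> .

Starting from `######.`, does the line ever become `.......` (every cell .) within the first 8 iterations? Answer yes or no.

yes

#....##
##..##.
#######
.......
all cells are . at iteration 4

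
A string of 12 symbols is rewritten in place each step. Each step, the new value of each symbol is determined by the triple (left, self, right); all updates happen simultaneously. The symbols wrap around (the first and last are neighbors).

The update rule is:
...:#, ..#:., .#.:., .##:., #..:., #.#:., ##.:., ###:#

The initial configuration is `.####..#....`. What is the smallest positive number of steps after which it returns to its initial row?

36

..##.....###
.....###..#.
####..#.....
.##.....###.
....###..#..
###..#.....#
##.....###..
...###..#...
##..#.....##
#.....###..#
..###..#....
#..#.....###
.....###..##
.###..#.....
..#.....####
....###..##.
###..#......
.#.....####.
...###..##..
##..#......#
#.....####..
..###..##...
#..#......##
.....####..#
.###..##....
..#......###
....####..#.
###..##.....
.#......###.
...####..#..
##..##.....#
#......###..
..####..#...
#..##.....##
......###..#
.####..#....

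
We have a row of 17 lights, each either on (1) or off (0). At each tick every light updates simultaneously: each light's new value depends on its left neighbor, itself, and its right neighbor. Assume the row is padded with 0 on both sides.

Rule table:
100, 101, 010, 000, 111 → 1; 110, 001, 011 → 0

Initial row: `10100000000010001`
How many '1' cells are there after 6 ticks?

tick 1: 11111111111011101
tick 2: 01111111110101011
tick 3: 00111111101111100
tick 4: 10011111010111011
tick 5: 11001110111010100
tick 6: 00100101010111111
count of 1: 10

10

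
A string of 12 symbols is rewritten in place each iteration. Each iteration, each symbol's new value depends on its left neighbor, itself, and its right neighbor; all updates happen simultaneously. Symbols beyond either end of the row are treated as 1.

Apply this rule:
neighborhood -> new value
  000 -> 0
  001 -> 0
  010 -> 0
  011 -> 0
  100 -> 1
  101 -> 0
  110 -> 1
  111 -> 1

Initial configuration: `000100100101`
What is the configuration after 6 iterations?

100010010000
110001001000
111000100100
111100010010
111110001000
111111000100

111111000100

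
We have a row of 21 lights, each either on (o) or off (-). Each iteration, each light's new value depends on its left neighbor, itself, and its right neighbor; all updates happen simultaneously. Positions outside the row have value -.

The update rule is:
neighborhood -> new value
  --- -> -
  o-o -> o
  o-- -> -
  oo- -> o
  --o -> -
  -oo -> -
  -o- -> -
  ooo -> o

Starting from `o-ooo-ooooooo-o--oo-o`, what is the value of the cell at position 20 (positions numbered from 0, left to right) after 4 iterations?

-

-o-ooo-ooooooo----oo-
--o-ooo-oooooo-----o-
---o-ooo-ooooo-------
----o-ooo-oooo-------
position 20 holds -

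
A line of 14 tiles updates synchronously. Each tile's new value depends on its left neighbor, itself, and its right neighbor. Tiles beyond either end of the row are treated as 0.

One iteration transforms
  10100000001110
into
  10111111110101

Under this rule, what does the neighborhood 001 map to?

At position 9 the neighborhood is 001; the next row has 1 there.

1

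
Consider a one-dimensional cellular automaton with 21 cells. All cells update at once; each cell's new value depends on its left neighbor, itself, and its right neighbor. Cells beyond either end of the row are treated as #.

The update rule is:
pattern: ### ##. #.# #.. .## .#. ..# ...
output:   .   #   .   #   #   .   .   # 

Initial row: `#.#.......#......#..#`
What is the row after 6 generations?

#######.....###..##.#

#..######..#####..#.#
##.#....##.#...##...#
.#..###.##..##.####.#
..#.#.#.###.##.#..#.#
#.......#.#.##..#...#
#######.....###..##.#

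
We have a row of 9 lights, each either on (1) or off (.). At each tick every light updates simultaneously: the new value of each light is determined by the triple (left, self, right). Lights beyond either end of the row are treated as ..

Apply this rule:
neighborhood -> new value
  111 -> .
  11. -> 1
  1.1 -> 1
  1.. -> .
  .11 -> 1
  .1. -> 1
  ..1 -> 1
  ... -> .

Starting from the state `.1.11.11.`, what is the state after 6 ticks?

1..11111.

tick 1: 11111111.
tick 2: 1......1.
tick 3: 1.....11.
tick 4: 1....111.
tick 5: 1...11.1.
tick 6: 1..11111.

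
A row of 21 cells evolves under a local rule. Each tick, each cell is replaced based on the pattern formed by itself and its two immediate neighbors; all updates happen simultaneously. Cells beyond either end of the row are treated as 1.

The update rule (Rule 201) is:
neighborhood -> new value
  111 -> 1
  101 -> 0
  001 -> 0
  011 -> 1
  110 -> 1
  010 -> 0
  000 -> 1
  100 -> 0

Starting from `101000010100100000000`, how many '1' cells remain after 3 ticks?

100011000000001111110
101011011111101111110
100011011111101111110
count of 1: 15

15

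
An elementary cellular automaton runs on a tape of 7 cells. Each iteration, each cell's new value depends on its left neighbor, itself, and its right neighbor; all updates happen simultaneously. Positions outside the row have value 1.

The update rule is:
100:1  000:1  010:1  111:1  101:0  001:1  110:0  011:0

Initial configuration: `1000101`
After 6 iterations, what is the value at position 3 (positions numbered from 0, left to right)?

0111100
0011011
1100001
1011110
0001100
1110011
position 3 holds 0

0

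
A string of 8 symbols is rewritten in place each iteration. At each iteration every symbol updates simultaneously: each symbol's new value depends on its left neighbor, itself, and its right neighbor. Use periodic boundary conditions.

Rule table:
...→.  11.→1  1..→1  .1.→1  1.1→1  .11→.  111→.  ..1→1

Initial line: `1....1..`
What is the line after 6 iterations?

.1.11.11

11..1111
.111....
1..11...
111.11.1
..11.11.
.1.11.11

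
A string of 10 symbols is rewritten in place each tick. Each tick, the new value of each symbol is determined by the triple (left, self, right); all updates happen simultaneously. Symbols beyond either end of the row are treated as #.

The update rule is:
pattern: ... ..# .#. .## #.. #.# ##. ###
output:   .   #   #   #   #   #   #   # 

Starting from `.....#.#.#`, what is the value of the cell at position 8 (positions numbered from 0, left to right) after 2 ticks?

#

tick 1: #...######
tick 2: ##.#######
position 8 holds #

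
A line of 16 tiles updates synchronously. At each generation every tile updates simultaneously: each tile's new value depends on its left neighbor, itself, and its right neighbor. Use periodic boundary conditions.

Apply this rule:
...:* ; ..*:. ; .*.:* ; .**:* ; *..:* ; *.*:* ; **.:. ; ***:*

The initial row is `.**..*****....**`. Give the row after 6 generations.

**.*.****.***.*.
*.******.***.***
.******.***.****
******.***.****.
*****.***.****.*
****.***.****.**

****.***.****.**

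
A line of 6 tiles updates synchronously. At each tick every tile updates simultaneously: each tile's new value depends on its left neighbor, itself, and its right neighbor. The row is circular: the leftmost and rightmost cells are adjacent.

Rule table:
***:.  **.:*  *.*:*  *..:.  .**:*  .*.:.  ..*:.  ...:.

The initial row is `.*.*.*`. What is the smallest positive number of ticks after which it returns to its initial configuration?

2

*.*.*.
.*.*.*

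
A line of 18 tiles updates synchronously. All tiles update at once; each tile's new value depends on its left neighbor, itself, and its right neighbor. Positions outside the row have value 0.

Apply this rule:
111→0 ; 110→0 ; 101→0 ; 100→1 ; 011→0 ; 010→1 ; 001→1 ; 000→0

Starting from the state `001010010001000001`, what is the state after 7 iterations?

iteration 1: 011011111011100011
iteration 2: 100000000000010100
iteration 3: 110000000000110110
iteration 4: 001000000001000001
iteration 5: 011100000011100011
iteration 6: 100010000100010100
iteration 7: 110111001110110110

110111001110110110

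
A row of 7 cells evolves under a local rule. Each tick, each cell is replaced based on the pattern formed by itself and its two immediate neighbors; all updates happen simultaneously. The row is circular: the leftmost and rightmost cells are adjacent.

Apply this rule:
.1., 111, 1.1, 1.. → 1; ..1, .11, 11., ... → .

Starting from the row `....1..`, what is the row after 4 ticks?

.1.....

....11.
......1
1.....1
.1.....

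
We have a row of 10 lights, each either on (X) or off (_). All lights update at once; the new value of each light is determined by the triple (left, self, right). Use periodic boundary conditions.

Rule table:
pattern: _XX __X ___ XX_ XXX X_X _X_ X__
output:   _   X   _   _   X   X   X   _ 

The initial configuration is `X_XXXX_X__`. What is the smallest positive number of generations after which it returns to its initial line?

XX_XX_XX_X
X_X__X__X_
XXX_XX_XXX
XX_X__X_XX
X_XX_XXX_X
_X__X_X_X_
XX_XXXXXX_
__X_XXXX_X
_XXX_XX_XX
X_X_X__X__
XXXXX_XX_X
XXXX_X__X_
_XX_XX_XXX
X__X__X_X_
X_XX_XXXXX
_X__X_XXXX
XX_XXX_XX_
__X_X_X__X
_XXXXXX_XX
X_XXXX_X__

20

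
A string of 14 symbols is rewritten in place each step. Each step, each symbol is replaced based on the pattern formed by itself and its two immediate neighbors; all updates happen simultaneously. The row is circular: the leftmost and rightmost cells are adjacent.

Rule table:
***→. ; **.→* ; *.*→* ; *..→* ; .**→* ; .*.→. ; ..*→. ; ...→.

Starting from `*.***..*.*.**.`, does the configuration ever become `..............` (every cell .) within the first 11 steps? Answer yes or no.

no

.**.**..*.****
*******..**..*
......**.***.*
*.....****.**.
.*....*..*****
*.*....*.*...*
**.*....*.*..*
.**.*....*.*.*
****.*....*.*.
*..**.*....*.*
**.***.*....**
step 11 is **.***.*....**, still not uniform .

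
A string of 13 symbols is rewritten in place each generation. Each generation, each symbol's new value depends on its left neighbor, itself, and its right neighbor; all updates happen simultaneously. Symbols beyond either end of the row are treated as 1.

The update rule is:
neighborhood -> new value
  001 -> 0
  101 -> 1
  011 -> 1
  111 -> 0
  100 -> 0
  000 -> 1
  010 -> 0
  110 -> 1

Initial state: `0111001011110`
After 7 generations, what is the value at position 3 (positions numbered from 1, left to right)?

1101000110011
0110010110010
1110001110001
0010101010101
0001010101011
0100101010110
1000010101111
position 3 holds 0

0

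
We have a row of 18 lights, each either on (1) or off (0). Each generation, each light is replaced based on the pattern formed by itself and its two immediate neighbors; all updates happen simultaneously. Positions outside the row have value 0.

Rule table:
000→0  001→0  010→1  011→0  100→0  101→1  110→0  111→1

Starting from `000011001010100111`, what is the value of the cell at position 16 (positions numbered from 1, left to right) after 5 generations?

000000001111100010
000000000111000010
000000000010000010
000000000010000010  (fixed point — unchanged through generation 5)
position 16 holds 0

0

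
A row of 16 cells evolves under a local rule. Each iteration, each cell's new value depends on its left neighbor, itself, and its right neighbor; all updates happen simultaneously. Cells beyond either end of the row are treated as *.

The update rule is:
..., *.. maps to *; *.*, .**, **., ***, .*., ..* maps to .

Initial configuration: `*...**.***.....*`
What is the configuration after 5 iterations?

*.......****....

.**.......****..
...******.....*.
**.......****...
..******.....**.
*.......****....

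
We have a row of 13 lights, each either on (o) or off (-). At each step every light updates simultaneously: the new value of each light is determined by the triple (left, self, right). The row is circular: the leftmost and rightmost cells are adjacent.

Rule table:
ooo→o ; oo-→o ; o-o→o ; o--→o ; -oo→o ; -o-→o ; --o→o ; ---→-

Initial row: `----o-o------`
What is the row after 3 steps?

-ooooooooo---

step 1: ---ooooo-----
step 2: --ooooooo----
step 3: -ooooooooo---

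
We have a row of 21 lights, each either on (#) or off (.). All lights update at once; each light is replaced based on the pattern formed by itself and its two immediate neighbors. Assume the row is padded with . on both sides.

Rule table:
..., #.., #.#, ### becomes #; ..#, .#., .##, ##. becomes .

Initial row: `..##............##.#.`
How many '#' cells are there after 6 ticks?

#...###########...#.#
.##..#########.##..#.
...#..#######.#..#..#
##..#..#####.#.#..#..
..#..#..###.#.#.#..##
#..#..#..#.#.#.#.#...
count of #: 8

8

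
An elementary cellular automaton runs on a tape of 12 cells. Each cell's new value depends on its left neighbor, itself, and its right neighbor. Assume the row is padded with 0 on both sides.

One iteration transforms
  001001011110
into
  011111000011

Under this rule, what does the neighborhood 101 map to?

0

At position 6 the neighborhood is 101; the next row has 0 there.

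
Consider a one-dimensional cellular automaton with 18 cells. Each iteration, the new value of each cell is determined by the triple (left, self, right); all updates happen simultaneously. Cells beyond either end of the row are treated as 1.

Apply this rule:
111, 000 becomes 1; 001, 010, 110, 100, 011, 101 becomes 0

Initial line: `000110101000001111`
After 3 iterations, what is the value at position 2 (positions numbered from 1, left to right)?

010000000011100111
000111111001000011
010011110000011001
position 2 holds 1

1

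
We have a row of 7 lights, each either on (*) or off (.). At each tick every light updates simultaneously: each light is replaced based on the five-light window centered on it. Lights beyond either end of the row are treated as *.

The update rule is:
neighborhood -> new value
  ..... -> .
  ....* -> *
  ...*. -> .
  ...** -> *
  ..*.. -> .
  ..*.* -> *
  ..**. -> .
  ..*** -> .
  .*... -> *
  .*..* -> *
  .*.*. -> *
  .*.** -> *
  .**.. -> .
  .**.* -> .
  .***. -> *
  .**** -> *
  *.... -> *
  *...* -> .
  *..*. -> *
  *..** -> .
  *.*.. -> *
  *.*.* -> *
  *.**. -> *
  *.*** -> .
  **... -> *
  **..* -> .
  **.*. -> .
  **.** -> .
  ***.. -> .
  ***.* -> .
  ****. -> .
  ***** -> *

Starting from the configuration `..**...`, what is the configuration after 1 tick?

....*.*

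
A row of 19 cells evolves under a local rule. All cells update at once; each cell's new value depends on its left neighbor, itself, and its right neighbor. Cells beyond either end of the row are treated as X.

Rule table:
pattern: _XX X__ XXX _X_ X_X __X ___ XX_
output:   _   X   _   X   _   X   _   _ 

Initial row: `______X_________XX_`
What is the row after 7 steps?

_XX____XXXXXXX___X_

X____XXX_______X___
_X__X___X_____XXX_X
_XXXXX_XXX___X_____
__________X_XXX___X
X________XX____X_X_
_X______X__X__XX_X_
_XX____XXXXXXX___X_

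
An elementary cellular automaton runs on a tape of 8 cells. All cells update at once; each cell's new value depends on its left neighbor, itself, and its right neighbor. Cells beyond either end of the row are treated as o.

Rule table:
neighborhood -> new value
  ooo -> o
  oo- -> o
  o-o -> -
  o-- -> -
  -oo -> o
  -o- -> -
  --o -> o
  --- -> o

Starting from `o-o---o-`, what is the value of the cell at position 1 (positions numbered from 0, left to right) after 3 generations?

-

o---oo--
o-oooo-o
o-oooo-o
position 1 holds -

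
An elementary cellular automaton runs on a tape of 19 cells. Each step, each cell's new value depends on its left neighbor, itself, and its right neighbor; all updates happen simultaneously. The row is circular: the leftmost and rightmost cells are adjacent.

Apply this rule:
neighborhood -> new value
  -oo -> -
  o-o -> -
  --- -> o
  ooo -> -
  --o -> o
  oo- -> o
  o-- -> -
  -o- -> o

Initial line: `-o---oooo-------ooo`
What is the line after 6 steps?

step 1: -o-oo---o-oooooo--o
step 2: -o--o-ooo------o-oo
step 3: -o-oo---o-oooooo--o  (repeats step 1; period 2)
step 6: -o--o-ooo------o-oo

-o--o-ooo------o-oo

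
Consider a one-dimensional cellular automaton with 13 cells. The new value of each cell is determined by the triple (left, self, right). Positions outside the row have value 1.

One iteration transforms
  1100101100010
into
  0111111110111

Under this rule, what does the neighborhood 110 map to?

At position 1 the neighborhood is 110; the next row has 1 there.

1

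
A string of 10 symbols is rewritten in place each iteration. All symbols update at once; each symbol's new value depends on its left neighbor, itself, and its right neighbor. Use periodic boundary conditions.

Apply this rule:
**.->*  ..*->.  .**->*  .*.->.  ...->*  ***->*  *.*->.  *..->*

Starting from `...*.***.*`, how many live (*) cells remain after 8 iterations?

iteration 1: **...***..
iteration 2: ****.****.
iteration 3: ****.****.  (fixed point — unchanged through iteration 8)
count of *: 8

8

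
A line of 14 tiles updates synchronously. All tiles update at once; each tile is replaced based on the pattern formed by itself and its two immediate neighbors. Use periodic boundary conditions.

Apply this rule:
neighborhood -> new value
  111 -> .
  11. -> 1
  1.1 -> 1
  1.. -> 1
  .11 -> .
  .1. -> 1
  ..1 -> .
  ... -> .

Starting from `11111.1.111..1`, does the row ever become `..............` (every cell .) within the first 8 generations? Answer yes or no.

....1111..11..
.......11..11.
........11..11
1........11..1
11........11..
.11........11.
..11........11
1..11........1
generation 8 is 1..11........1, still not uniform .

no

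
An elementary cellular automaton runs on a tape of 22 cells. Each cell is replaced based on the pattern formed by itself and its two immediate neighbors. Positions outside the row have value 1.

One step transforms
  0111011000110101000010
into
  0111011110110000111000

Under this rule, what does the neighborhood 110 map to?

At position 3 the neighborhood is 110; the next row has 1 there.

1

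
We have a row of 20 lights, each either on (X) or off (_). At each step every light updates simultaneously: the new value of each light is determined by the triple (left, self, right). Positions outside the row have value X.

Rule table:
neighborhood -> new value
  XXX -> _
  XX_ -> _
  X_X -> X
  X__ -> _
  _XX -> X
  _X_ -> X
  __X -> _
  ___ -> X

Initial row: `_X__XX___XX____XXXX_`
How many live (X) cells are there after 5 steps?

XX__X__X_X__XX_X___X
____X__XXX__X_XX_X_X
_XX_X__X____XXX_XXXX
XX_XX__X_XX_X__XX___
__XX___XXX_XX__X__X_
count of X: 9

9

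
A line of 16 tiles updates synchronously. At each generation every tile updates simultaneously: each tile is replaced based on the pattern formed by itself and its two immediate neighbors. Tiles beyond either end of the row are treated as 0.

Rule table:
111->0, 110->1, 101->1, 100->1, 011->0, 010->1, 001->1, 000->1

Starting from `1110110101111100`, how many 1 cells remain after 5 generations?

0011011110000111
1101100011111001
0110111100001111
1011000111110001
1101111000011111
count of 1: 11

11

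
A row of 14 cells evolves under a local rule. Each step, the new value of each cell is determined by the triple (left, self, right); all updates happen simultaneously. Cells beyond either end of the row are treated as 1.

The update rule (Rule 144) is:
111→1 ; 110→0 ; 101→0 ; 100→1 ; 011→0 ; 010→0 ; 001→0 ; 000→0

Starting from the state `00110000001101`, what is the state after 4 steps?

10010001000000

step 1: 10001000000000
step 2: 01000100000000
step 3: 00100010000000
step 4: 10010001000000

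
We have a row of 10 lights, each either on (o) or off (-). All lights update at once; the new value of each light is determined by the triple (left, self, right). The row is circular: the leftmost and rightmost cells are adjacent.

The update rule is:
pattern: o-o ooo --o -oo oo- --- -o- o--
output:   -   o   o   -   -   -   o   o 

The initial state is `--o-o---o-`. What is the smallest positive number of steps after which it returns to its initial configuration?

6

-oo-oo-ooo
--------o-
-------ooo
o-----o-o-
oo---oo-o-
--o-o---o-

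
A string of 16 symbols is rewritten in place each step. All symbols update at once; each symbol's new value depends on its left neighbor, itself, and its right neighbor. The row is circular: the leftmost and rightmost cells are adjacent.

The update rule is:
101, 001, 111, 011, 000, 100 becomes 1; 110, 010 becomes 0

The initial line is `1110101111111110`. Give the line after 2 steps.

1010111111111011

1101011111111101
1010111111111011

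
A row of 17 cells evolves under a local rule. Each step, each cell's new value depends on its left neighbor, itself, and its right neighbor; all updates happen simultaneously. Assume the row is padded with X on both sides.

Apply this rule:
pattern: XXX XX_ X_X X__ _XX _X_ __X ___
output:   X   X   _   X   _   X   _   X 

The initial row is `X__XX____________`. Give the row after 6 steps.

XXXXXXX__XXXXXXX_

XX__XXXXXXXXXXXX_
XXX__XXXXXXXXXXX_
XXXX__XXXXXXXXXX_
XXXXX__XXXXXXXXX_
XXXXXX__XXXXXXXX_
XXXXXXX__XXXXXXX_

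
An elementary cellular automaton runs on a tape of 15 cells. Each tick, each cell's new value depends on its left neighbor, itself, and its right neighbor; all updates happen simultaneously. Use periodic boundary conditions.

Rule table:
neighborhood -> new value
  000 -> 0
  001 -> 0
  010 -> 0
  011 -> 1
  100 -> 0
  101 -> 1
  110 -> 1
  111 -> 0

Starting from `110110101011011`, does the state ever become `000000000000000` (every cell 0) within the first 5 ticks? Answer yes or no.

yes

tick 1: 011111010111110
tick 2: 010001101100010
tick 3: 000001111100000
tick 4: 000001000100000
tick 5: 000000000000000
all cells are 0 at tick 5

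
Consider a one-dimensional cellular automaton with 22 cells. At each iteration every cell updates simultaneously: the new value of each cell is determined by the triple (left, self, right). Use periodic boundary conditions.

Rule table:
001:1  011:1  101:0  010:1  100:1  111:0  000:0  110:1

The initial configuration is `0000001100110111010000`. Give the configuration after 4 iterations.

0011001101110101010111

0000011111110101011000
0000110000010101011100
0001111000110101010110
0011001101110101010111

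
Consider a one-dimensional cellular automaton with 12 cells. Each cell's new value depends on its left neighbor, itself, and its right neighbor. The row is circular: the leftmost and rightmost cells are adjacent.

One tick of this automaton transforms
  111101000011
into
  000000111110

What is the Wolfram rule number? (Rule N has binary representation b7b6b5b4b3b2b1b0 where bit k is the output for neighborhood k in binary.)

position 0: 111 → 0  (bit 7 = 0)
position 3: 110 → 0  (bit 6 = 0)
position 4: 101 → 0  (bit 5 = 0)
position 6: 100 → 1  (bit 4 = 1)
position 10: 011 → 1  (bit 3 = 1)
position 5: 010 → 0  (bit 2 = 0)
position 9: 001 → 1  (bit 1 = 1)
position 7: 000 → 1  (bit 0 = 1)
bits b7..b0 = 00011011 = 27

27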